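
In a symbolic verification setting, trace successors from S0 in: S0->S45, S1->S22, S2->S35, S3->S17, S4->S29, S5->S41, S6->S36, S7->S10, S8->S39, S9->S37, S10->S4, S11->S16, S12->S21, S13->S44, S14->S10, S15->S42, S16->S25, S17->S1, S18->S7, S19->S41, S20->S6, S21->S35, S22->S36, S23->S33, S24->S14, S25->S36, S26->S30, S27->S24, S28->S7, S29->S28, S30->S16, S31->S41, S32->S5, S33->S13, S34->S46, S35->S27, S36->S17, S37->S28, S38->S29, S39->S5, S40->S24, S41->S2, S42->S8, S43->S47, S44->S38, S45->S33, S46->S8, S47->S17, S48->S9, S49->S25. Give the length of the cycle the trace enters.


Trace from S0 until a state repeats:
  S0 -> S45 -> S33 -> S13 -> S44 -> S38 -> S29 -> S28 -> S7 -> S10 -> S4 -> S29
S29 first seen at step 6, revisited at step 11.
Cycle length = 11 - 6 = 5

5


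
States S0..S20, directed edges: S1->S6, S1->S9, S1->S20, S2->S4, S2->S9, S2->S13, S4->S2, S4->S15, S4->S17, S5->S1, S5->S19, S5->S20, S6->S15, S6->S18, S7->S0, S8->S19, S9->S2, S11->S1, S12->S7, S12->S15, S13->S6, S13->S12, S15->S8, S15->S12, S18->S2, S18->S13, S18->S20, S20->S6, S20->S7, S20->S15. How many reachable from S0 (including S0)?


BFS from S0:
  layer 0: {S0}
Reachable set: {S0}
Count = 1

1


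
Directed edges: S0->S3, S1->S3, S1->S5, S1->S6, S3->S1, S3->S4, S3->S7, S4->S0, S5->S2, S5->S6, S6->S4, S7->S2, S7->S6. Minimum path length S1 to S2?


BFS layer-by-layer from S1:
  dist 0: {S1}
  dist 1: {S3, S5, S6}
  dist 2: {S2, S4, S7}
  -> S2 reached at distance 2
Shortest path length = 2

2


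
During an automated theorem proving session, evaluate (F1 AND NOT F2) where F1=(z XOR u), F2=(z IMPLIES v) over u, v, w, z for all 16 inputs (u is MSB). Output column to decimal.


F1 = (z XOR u)
F2 = (z IMPLIES v)
Counterexample to F1=>F2 is where F1=1 and F2=0.
Evaluate each row (bits = u,v,w,z, MSB first):
  row 0 [0000]: F1=0 F2=1 -> F1&~F2 -> 0
  row 1 [0001]: F1=1 F2=0 -> F1&~F2 -> 1
  row 2 [0010]: F1=0 F2=1 -> F1&~F2 -> 0
  row 3 [0011]: F1=1 F2=0 -> F1&~F2 -> 1
  row 4 [0100]: F1=0 F2=1 -> F1&~F2 -> 0
  row 5 [0101]: F1=1 F2=1 -> F1&~F2 -> 0
  row 6 [0110]: F1=0 F2=1 -> F1&~F2 -> 0
  row 7 [0111]: F1=1 F2=1 -> F1&~F2 -> 0
  row 8 [1000]: F1=1 F2=1 -> F1&~F2 -> 0
  row 9 [1001]: F1=0 F2=0 -> F1&~F2 -> 0
  row 10 [1010]: F1=1 F2=1 -> F1&~F2 -> 0
  row 11 [1011]: F1=0 F2=0 -> F1&~F2 -> 0
  row 12 [1100]: F1=1 F2=1 -> F1&~F2 -> 0
  row 13 [1101]: F1=0 F2=1 -> F1&~F2 -> 0
  row 14 [1110]: F1=1 F2=1 -> F1&~F2 -> 0
  row 15 [1111]: F1=0 F2=1 -> F1&~F2 -> 0
Full result column, 4 rows per line (u,v fixed per line; w,z runs 00..11 left to right):
  rows 0-3 [u,v=00]: 0101  = hex 5
  rows 4-7 [u,v=01]: 0000  = hex 0
  rows 8-11 [u,v=10]: 0000  = hex 0
  rows 12-15 [u,v=11]: 0000  = hex 0
Counterexample vector (row 0 .. row 15) = 0101000000000000
Output column grouped in 4s = 0101 0000 0000 0000 = 0x5000
Convert to decimal digit by digit (value = value*16 + digit):
  5 -> 5
  5*16 + 0 = 80
  80*16 + 0 = 1280
  1280*16 + 0 = 20480
Decimal = 20480

20480


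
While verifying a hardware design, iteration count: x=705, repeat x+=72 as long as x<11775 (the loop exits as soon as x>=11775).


Step 1: x goes from 705 toward 11775 by 72; the body runs while x<11775, so iterations = ceil((bound-start)/step)
Step 2: Distance=11070
Step 3: ceil(11070/72)=154

154


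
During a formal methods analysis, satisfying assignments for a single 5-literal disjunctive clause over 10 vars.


Step 1: Total=2^10=1024
Step 2: Unsat when all 5 false: 2^5=32
Step 3: Sat=1024-32=992

992


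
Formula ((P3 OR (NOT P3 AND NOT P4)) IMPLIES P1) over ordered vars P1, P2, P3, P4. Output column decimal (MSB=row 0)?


Formula: ((P3 OR (NOT P3 AND NOT P4)) IMPLIES P1) over P1, P2, P3, P4 (16 rows)
Evaluate each row (bits = P1,P2,P3,P4, MSB first):
  row 0 [0000]: ((0 OR (NOT 0 AND NOT 0)) IMPLIES 0) -> 0
  row 1 [0001]: ((0 OR (NOT 0 AND NOT 1)) IMPLIES 0) -> 1
  row 2 [0010]: ((1 OR (NOT 1 AND NOT 0)) IMPLIES 0) -> 0
  row 3 [0011]: ((1 OR (NOT 1 AND NOT 1)) IMPLIES 0) -> 0
  row 4 [0100]: ((0 OR (NOT 0 AND NOT 0)) IMPLIES 0) -> 0
  row 5 [0101]: ((0 OR (NOT 0 AND NOT 1)) IMPLIES 0) -> 1
  row 6 [0110]: ((1 OR (NOT 1 AND NOT 0)) IMPLIES 0) -> 0
  row 7 [0111]: ((1 OR (NOT 1 AND NOT 1)) IMPLIES 0) -> 0
  row 8 [1000]: ((0 OR (NOT 0 AND NOT 0)) IMPLIES 1) -> 1
  row 9 [1001]: ((0 OR (NOT 0 AND NOT 1)) IMPLIES 1) -> 1
  row 10 [1010]: ((1 OR (NOT 1 AND NOT 0)) IMPLIES 1) -> 1
  row 11 [1011]: ((1 OR (NOT 1 AND NOT 1)) IMPLIES 1) -> 1
  row 12 [1100]: ((0 OR (NOT 0 AND NOT 0)) IMPLIES 1) -> 1
  row 13 [1101]: ((0 OR (NOT 0 AND NOT 1)) IMPLIES 1) -> 1
  row 14 [1110]: ((1 OR (NOT 1 AND NOT 0)) IMPLIES 1) -> 1
  row 15 [1111]: ((1 OR (NOT 1 AND NOT 1)) IMPLIES 1) -> 1
Full result column, 4 rows per line (P1,P2 fixed per line; P3,P4 runs 00..11 left to right):
  rows 0-3 [P1,P2=00]: 0100  = hex 4
  rows 4-7 [P1,P2=01]: 0100  = hex 4
  rows 8-11 [P1,P2=10]: 1111  = hex F
  rows 12-15 [P1,P2=11]: 1111  = hex F
Output column (row 0 .. row 15) = 0100010011111111
Output column grouped in 4s = 0100 0100 1111 1111 = 0x44FF
Convert to decimal digit by digit (value = value*16 + digit):
  4 -> 4
  4*16 + 4 = 68
  68*16 + 15 (F) = 1103
  1103*16 + 15 (F) = 17663
Decimal = 17663

17663


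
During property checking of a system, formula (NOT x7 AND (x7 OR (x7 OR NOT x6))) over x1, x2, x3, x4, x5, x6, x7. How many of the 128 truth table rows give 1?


Formula: (NOT x7 AND (x7 OR (x7 OR NOT x6))) over 7 vars (128 rows)
Evaluate each row (x1, x2, x3, x4, x5, x6, x7 as bits, MSB first):
  row 0 [0000000]: (NOT 0 AND (0 OR (0 OR NOT 0))) -> 1
  row 1 [0000001]: (NOT 1 AND (1 OR (1 OR NOT 0))) -> 0
  row 2 [0000010]: (NOT 0 AND (0 OR (0 OR NOT 1))) -> 0
  row 3 [0000011]: (NOT 1 AND (1 OR (1 OR NOT 1))) -> 0
  row 4 [0000100]: (NOT 0 AND (0 OR (0 OR NOT 0))) -> 1
  (every remaining row is evaluated the same way; all 128 results are listed next)
Full result column, 8 rows per line (x1,x2,x3,x4 fixed per line; x5,x6,x7 runs 000..111 left to right):
  rows 0-7 [x1,x2,x3,x4=0000]: 10001000  (ones: 2)
  rows 8-15 [x1,x2,x3,x4=0001]: 10001000  (ones: 2)
  rows 16-23 [x1,x2,x3,x4=0010]: 10001000  (ones: 2)
  rows 24-31 [x1,x2,x3,x4=0011]: 10001000  (ones: 2)
  rows 32-39 [x1,x2,x3,x4=0100]: 10001000  (ones: 2)
  rows 40-47 [x1,x2,x3,x4=0101]: 10001000  (ones: 2)
  rows 48-55 [x1,x2,x3,x4=0110]: 10001000  (ones: 2)
  rows 56-63 [x1,x2,x3,x4=0111]: 10001000  (ones: 2)
  rows 64-71 [x1,x2,x3,x4=1000]: 10001000  (ones: 2)
  rows 72-79 [x1,x2,x3,x4=1001]: 10001000  (ones: 2)
  rows 80-87 [x1,x2,x3,x4=1010]: 10001000  (ones: 2)
  rows 88-95 [x1,x2,x3,x4=1011]: 10001000  (ones: 2)
  rows 96-103 [x1,x2,x3,x4=1100]: 10001000  (ones: 2)
  rows 104-111 [x1,x2,x3,x4=1101]: 10001000  (ones: 2)
  rows 112-119 [x1,x2,x3,x4=1110]: 10001000  (ones: 2)
  rows 120-127 [x1,x2,x3,x4=1111]: 10001000  (ones: 2)
Count of 1-rows = 2+2+2+2+2+2+2+2+2+2+2+2+2+2+2+2 = 32

32


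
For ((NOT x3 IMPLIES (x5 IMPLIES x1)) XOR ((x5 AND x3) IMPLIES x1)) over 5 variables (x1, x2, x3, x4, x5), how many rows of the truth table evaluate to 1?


Formula: ((NOT x3 IMPLIES (x5 IMPLIES x1)) XOR ((x5 AND x3) IMPLIES x1)) over 5 vars (32 rows)
Evaluate each row (x1, x2, x3, x4, x5 as bits, MSB first):
  row 0 [00000]: ((NOT 0 IMPLIES (0 IMPLIES 0)) XOR ((0 AND 0) IMPLIES 0)) -> 0
  row 1 [00001]: ((NOT 0 IMPLIES (1 IMPLIES 0)) XOR ((1 AND 0) IMPLIES 0)) -> 1
  row 2 [00010]: ((NOT 0 IMPLIES (0 IMPLIES 0)) XOR ((0 AND 0) IMPLIES 0)) -> 0
  row 3 [00011]: ((NOT 0 IMPLIES (1 IMPLIES 0)) XOR ((1 AND 0) IMPLIES 0)) -> 1
  row 4 [00100]: ((NOT 1 IMPLIES (0 IMPLIES 0)) XOR ((0 AND 1) IMPLIES 0)) -> 0
  row 5 [00101]: ((NOT 1 IMPLIES (1 IMPLIES 0)) XOR ((1 AND 1) IMPLIES 0)) -> 1
  row 6 [00110]: ((NOT 1 IMPLIES (0 IMPLIES 0)) XOR ((0 AND 1) IMPLIES 0)) -> 0
  row 7 [00111]: ((NOT 1 IMPLIES (1 IMPLIES 0)) XOR ((1 AND 1) IMPLIES 0)) -> 1
  row 8 [01000]: ((NOT 0 IMPLIES (0 IMPLIES 0)) XOR ((0 AND 0) IMPLIES 0)) -> 0
  row 9 [01001]: ((NOT 0 IMPLIES (1 IMPLIES 0)) XOR ((1 AND 0) IMPLIES 0)) -> 1
  row 10 [01010]: ((NOT 0 IMPLIES (0 IMPLIES 0)) XOR ((0 AND 0) IMPLIES 0)) -> 0
  row 11 [01011]: ((NOT 0 IMPLIES (1 IMPLIES 0)) XOR ((1 AND 0) IMPLIES 0)) -> 1
  row 12 [01100]: ((NOT 1 IMPLIES (0 IMPLIES 0)) XOR ((0 AND 1) IMPLIES 0)) -> 0
  row 13 [01101]: ((NOT 1 IMPLIES (1 IMPLIES 0)) XOR ((1 AND 1) IMPLIES 0)) -> 1
  row 14 [01110]: ((NOT 1 IMPLIES (0 IMPLIES 0)) XOR ((0 AND 1) IMPLIES 0)) -> 0
  row 15 [01111]: ((NOT 1 IMPLIES (1 IMPLIES 0)) XOR ((1 AND 1) IMPLIES 0)) -> 1
  row 16 [10000]: ((NOT 0 IMPLIES (0 IMPLIES 1)) XOR ((0 AND 0) IMPLIES 1)) -> 0
  row 17 [10001]: ((NOT 0 IMPLIES (1 IMPLIES 1)) XOR ((1 AND 0) IMPLIES 1)) -> 0
  row 18 [10010]: ((NOT 0 IMPLIES (0 IMPLIES 1)) XOR ((0 AND 0) IMPLIES 1)) -> 0
  row 19 [10011]: ((NOT 0 IMPLIES (1 IMPLIES 1)) XOR ((1 AND 0) IMPLIES 1)) -> 0
  row 20 [10100]: ((NOT 1 IMPLIES (0 IMPLIES 1)) XOR ((0 AND 1) IMPLIES 1)) -> 0
  row 21 [10101]: ((NOT 1 IMPLIES (1 IMPLIES 1)) XOR ((1 AND 1) IMPLIES 1)) -> 0
  row 22 [10110]: ((NOT 1 IMPLIES (0 IMPLIES 1)) XOR ((0 AND 1) IMPLIES 1)) -> 0
  row 23 [10111]: ((NOT 1 IMPLIES (1 IMPLIES 1)) XOR ((1 AND 1) IMPLIES 1)) -> 0
  row 24 [11000]: ((NOT 0 IMPLIES (0 IMPLIES 1)) XOR ((0 AND 0) IMPLIES 1)) -> 0
  row 25 [11001]: ((NOT 0 IMPLIES (1 IMPLIES 1)) XOR ((1 AND 0) IMPLIES 1)) -> 0
  row 26 [11010]: ((NOT 0 IMPLIES (0 IMPLIES 1)) XOR ((0 AND 0) IMPLIES 1)) -> 0
  row 27 [11011]: ((NOT 0 IMPLIES (1 IMPLIES 1)) XOR ((1 AND 0) IMPLIES 1)) -> 0
  row 28 [11100]: ((NOT 1 IMPLIES (0 IMPLIES 1)) XOR ((0 AND 1) IMPLIES 1)) -> 0
  row 29 [11101]: ((NOT 1 IMPLIES (1 IMPLIES 1)) XOR ((1 AND 1) IMPLIES 1)) -> 0
  row 30 [11110]: ((NOT 1 IMPLIES (0 IMPLIES 1)) XOR ((0 AND 1) IMPLIES 1)) -> 0
  row 31 [11111]: ((NOT 1 IMPLIES (1 IMPLIES 1)) XOR ((1 AND 1) IMPLIES 1)) -> 0
Full result column, 8 rows per line (x1,x2 fixed per line; x3,x4,x5 runs 000..111 left to right):
  rows 0-7 [x1,x2=00]: 01010101  (ones: 4)
  rows 8-15 [x1,x2=01]: 01010101  (ones: 4)
  rows 16-23 [x1,x2=10]: 00000000  (ones: 0)
  rows 24-31 [x1,x2=11]: 00000000  (ones: 0)
Count of 1-rows = 4+4+0+0 = 8

8


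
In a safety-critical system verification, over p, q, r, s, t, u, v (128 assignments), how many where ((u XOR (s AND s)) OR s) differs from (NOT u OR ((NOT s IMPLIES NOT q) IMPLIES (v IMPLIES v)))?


F1 = ((u XOR (s AND s)) OR s)
F2 = (NOT u OR ((NOT s IMPLIES NOT q) IMPLIES (v IMPLIES v)))
Evaluate both on each of 128 rows (bits = p,q,r,s,t,u,v):
  row 0 [0000000]: F1=0 F2=1 (differ) -> 1
  row 1 [0000001]: F1=0 F2=1 (differ) -> 1
  row 2 [0000010]: F1=1 F2=1 -> 0
  row 3 [0000011]: F1=1 F2=1 -> 0
  row 4 [0000100]: F1=0 F2=1 (differ) -> 1
  (every remaining row is evaluated the same way; all 128 results are listed next)
Full result column, 8 rows per line (p,q,r,s fixed per line; t,u,v runs 000..111 left to right):
  rows 0-7 [p,q,r,s=0000]: 11001100  (ones: 4)
  rows 8-15 [p,q,r,s=0001]: 00000000  (ones: 0)
  rows 16-23 [p,q,r,s=0010]: 11001100  (ones: 4)
  rows 24-31 [p,q,r,s=0011]: 00000000  (ones: 0)
  rows 32-39 [p,q,r,s=0100]: 11001100  (ones: 4)
  rows 40-47 [p,q,r,s=0101]: 00000000  (ones: 0)
  rows 48-55 [p,q,r,s=0110]: 11001100  (ones: 4)
  rows 56-63 [p,q,r,s=0111]: 00000000  (ones: 0)
  rows 64-71 [p,q,r,s=1000]: 11001100  (ones: 4)
  rows 72-79 [p,q,r,s=1001]: 00000000  (ones: 0)
  rows 80-87 [p,q,r,s=1010]: 11001100  (ones: 4)
  rows 88-95 [p,q,r,s=1011]: 00000000  (ones: 0)
  rows 96-103 [p,q,r,s=1100]: 11001100  (ones: 4)
  rows 104-111 [p,q,r,s=1101]: 00000000  (ones: 0)
  rows 112-119 [p,q,r,s=1110]: 11001100  (ones: 4)
  rows 120-127 [p,q,r,s=1111]: 00000000  (ones: 0)
Disagreements = 4+0+4+0+4+0+4+0+4+0+4+0+4+0+4+0 = 32

32


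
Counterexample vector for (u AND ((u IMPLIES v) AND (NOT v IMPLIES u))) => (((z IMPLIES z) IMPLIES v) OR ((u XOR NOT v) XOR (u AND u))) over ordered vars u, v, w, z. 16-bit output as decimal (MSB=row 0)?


F1 = (u AND ((u IMPLIES v) AND (NOT v IMPLIES u)))
F2 = (((z IMPLIES z) IMPLIES v) OR ((u XOR NOT v) XOR (u AND u)))
Counterexample to F1=>F2 is where F1=1 and F2=0.
Evaluate each row (bits = u,v,w,z, MSB first):
  row 0 [0000]: F1=0 F2=1 -> F1&~F2 -> 0
  row 1 [0001]: F1=0 F2=1 -> F1&~F2 -> 0
  row 2 [0010]: F1=0 F2=1 -> F1&~F2 -> 0
  row 3 [0011]: F1=0 F2=1 -> F1&~F2 -> 0
  row 4 [0100]: F1=0 F2=1 -> F1&~F2 -> 0
  row 5 [0101]: F1=0 F2=1 -> F1&~F2 -> 0
  row 6 [0110]: F1=0 F2=1 -> F1&~F2 -> 0
  row 7 [0111]: F1=0 F2=1 -> F1&~F2 -> 0
  row 8 [1000]: F1=0 F2=1 -> F1&~F2 -> 0
  row 9 [1001]: F1=0 F2=1 -> F1&~F2 -> 0
  row 10 [1010]: F1=0 F2=1 -> F1&~F2 -> 0
  row 11 [1011]: F1=0 F2=1 -> F1&~F2 -> 0
  row 12 [1100]: F1=1 F2=1 -> F1&~F2 -> 0
  row 13 [1101]: F1=1 F2=1 -> F1&~F2 -> 0
  row 14 [1110]: F1=1 F2=1 -> F1&~F2 -> 0
  row 15 [1111]: F1=1 F2=1 -> F1&~F2 -> 0
Full result column, 4 rows per line (u,v fixed per line; w,z runs 00..11 left to right):
  rows 0-3 [u,v=00]: 0000  = hex 0
  rows 4-7 [u,v=01]: 0000  = hex 0
  rows 8-11 [u,v=10]: 0000  = hex 0
  rows 12-15 [u,v=11]: 0000  = hex 0
Counterexample vector (row 0 .. row 15) = 0000000000000000
Output column grouped in 4s = 0000 0000 0000 0000 = 0x0000
Convert to decimal digit by digit (value = value*16 + digit):
  0 -> 0
  0*16 + 0 = 0
  0*16 + 0 = 0
  0*16 + 0 = 0
Decimal = 0

0


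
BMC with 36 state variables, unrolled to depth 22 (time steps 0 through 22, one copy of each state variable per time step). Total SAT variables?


BMC unrolls to depth k, creating one copy of each state var for steps 0..k.
Step count = 22 + 1 = 23 (steps 0 through 22)
Vars per step = 36
Total = 36 * 23 = 828

828


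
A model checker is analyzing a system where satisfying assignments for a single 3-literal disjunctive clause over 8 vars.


Step 1: Total=2^8=256
Step 2: Unsat when all 3 false: 2^5=32
Step 3: Sat=256-32=224

224


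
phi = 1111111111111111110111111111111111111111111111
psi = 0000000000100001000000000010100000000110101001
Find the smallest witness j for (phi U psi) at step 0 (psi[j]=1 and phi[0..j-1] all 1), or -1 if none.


(phi U psi) at 0: need smallest j with psi[j]=1 and phi[i]=1 for all i in [0,j).
Scan from step 0:
  step 0: phi=1, psi=0 -> continue
  step 1: phi=1, psi=0 -> continue
  step 2: phi=1, psi=0 -> continue
  step 3: phi=1, psi=0 -> continue
  step 10: psi=1 and phi held for [0,10) -> witness found
Witness step = 10

10


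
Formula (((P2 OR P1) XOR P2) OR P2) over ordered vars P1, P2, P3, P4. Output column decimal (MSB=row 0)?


Formula: (((P2 OR P1) XOR P2) OR P2) over P1, P2, P3, P4 (16 rows)
Evaluate each row (bits = P1,P2,P3,P4, MSB first):
  row 0 [0000]: (((0 OR 0) XOR 0) OR 0) -> 0
  row 1 [0001]: (((0 OR 0) XOR 0) OR 0) -> 0
  row 2 [0010]: (((0 OR 0) XOR 0) OR 0) -> 0
  row 3 [0011]: (((0 OR 0) XOR 0) OR 0) -> 0
  row 4 [0100]: (((1 OR 0) XOR 1) OR 1) -> 1
  row 5 [0101]: (((1 OR 0) XOR 1) OR 1) -> 1
  row 6 [0110]: (((1 OR 0) XOR 1) OR 1) -> 1
  row 7 [0111]: (((1 OR 0) XOR 1) OR 1) -> 1
  row 8 [1000]: (((0 OR 1) XOR 0) OR 0) -> 1
  row 9 [1001]: (((0 OR 1) XOR 0) OR 0) -> 1
  row 10 [1010]: (((0 OR 1) XOR 0) OR 0) -> 1
  row 11 [1011]: (((0 OR 1) XOR 0) OR 0) -> 1
  row 12 [1100]: (((1 OR 1) XOR 1) OR 1) -> 1
  row 13 [1101]: (((1 OR 1) XOR 1) OR 1) -> 1
  row 14 [1110]: (((1 OR 1) XOR 1) OR 1) -> 1
  row 15 [1111]: (((1 OR 1) XOR 1) OR 1) -> 1
Full result column, 4 rows per line (P1,P2 fixed per line; P3,P4 runs 00..11 left to right):
  rows 0-3 [P1,P2=00]: 0000  = hex 0
  rows 4-7 [P1,P2=01]: 1111  = hex F
  rows 8-11 [P1,P2=10]: 1111  = hex F
  rows 12-15 [P1,P2=11]: 1111  = hex F
Output column (row 0 .. row 15) = 0000111111111111
Output column grouped in 4s = 0000 1111 1111 1111 = 0x0FFF
Convert to decimal digit by digit (value = value*16 + digit):
  0 -> 0
  0*16 + 15 (F) = 15
  15*16 + 15 (F) = 255
  255*16 + 15 (F) = 4095
Decimal = 4095

4095


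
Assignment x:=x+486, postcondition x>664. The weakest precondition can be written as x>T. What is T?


Formula: wp(x:=E, P) = P[E/x] (substitute E for x in postcondition)
Step 1: Postcondition: x>664
Step 2: Substitute x+486 for x: x+486>664
Step 3: Solve for x: x > 664-486 = 178

178


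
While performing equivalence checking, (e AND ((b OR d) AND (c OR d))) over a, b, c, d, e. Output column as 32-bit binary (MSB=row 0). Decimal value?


Formula: (e AND ((b OR d) AND (c OR d))) over a, b, c, d, e (32 rows)
Evaluate each row (bits = a,b,c,d,e, MSB first):
  row 0 [00000]: (0 AND ((0 OR 0) AND (0 OR 0))) -> 0
  row 1 [00001]: (1 AND ((0 OR 0) AND (0 OR 0))) -> 0
  row 2 [00010]: (0 AND ((0 OR 1) AND (0 OR 1))) -> 0
  row 3 [00011]: (1 AND ((0 OR 1) AND (0 OR 1))) -> 1
  row 4 [00100]: (0 AND ((0 OR 0) AND (1 OR 0))) -> 0
  row 5 [00101]: (1 AND ((0 OR 0) AND (1 OR 0))) -> 0
  row 6 [00110]: (0 AND ((0 OR 1) AND (1 OR 1))) -> 0
  row 7 [00111]: (1 AND ((0 OR 1) AND (1 OR 1))) -> 1
  row 8 [01000]: (0 AND ((1 OR 0) AND (0 OR 0))) -> 0
  row 9 [01001]: (1 AND ((1 OR 0) AND (0 OR 0))) -> 0
  row 10 [01010]: (0 AND ((1 OR 1) AND (0 OR 1))) -> 0
  row 11 [01011]: (1 AND ((1 OR 1) AND (0 OR 1))) -> 1
  row 12 [01100]: (0 AND ((1 OR 0) AND (1 OR 0))) -> 0
  row 13 [01101]: (1 AND ((1 OR 0) AND (1 OR 0))) -> 1
  row 14 [01110]: (0 AND ((1 OR 1) AND (1 OR 1))) -> 0
  row 15 [01111]: (1 AND ((1 OR 1) AND (1 OR 1))) -> 1
  row 16 [10000]: (0 AND ((0 OR 0) AND (0 OR 0))) -> 0
  row 17 [10001]: (1 AND ((0 OR 0) AND (0 OR 0))) -> 0
  row 18 [10010]: (0 AND ((0 OR 1) AND (0 OR 1))) -> 0
  row 19 [10011]: (1 AND ((0 OR 1) AND (0 OR 1))) -> 1
  row 20 [10100]: (0 AND ((0 OR 0) AND (1 OR 0))) -> 0
  row 21 [10101]: (1 AND ((0 OR 0) AND (1 OR 0))) -> 0
  row 22 [10110]: (0 AND ((0 OR 1) AND (1 OR 1))) -> 0
  row 23 [10111]: (1 AND ((0 OR 1) AND (1 OR 1))) -> 1
  row 24 [11000]: (0 AND ((1 OR 0) AND (0 OR 0))) -> 0
  row 25 [11001]: (1 AND ((1 OR 0) AND (0 OR 0))) -> 0
  row 26 [11010]: (0 AND ((1 OR 1) AND (0 OR 1))) -> 0
  row 27 [11011]: (1 AND ((1 OR 1) AND (0 OR 1))) -> 1
  row 28 [11100]: (0 AND ((1 OR 0) AND (1 OR 0))) -> 0
  row 29 [11101]: (1 AND ((1 OR 0) AND (1 OR 0))) -> 1
  row 30 [11110]: (0 AND ((1 OR 1) AND (1 OR 1))) -> 0
  row 31 [11111]: (1 AND ((1 OR 1) AND (1 OR 1))) -> 1
Full result column, 4 rows per line (a,b,c fixed per line; d,e runs 00..11 left to right):
  rows 0-3 [a,b,c=000]: 0001  = hex 1
  rows 4-7 [a,b,c=001]: 0001  = hex 1
  rows 8-11 [a,b,c=010]: 0001  = hex 1
  rows 12-15 [a,b,c=011]: 0101  = hex 5
  rows 16-19 [a,b,c=100]: 0001  = hex 1
  rows 20-23 [a,b,c=101]: 0001  = hex 1
  rows 24-27 [a,b,c=110]: 0001  = hex 1
  rows 28-31 [a,b,c=111]: 0101  = hex 5
Output column (row 0 .. row 31) = 00010001000101010001000100010101
Output column grouped in 4s = 0001 0001 0001 0101 0001 0001 0001 0101 = 0x11151115
Convert to decimal digit by digit (value = value*16 + digit):
  1 -> 1
  1*16 + 1 = 17
  17*16 + 1 = 273
  273*16 + 5 = 4373
  4373*16 + 1 = 69969
  69969*16 + 1 = 1119505
  1119505*16 + 1 = 17912081
  17912081*16 + 5 = 286593301
Decimal = 286593301

286593301


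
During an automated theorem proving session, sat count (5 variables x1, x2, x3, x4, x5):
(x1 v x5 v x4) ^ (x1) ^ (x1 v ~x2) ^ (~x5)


CNF with 4 clauses over 5 vars (32 assignments).
An assignment satisfies CNF iff every clause has >=1 true literal.
Check each row (bits = x1,x2,x3,x4,x5; clause T/F shown):
  row 0 [00000]: clauses=FFTT -> 0
  row 1 [00001]: clauses=TFTF -> 0
  row 2 [00010]: clauses=TFTT -> 0
  row 3 [00011]: clauses=TFTF -> 0
  row 4 [00100]: clauses=FFTT -> 0
  row 5 [00101]: clauses=TFTF -> 0
  row 6 [00110]: clauses=TFTT -> 0
  row 7 [00111]: clauses=TFTF -> 0
  row 8 [01000]: clauses=FFFT -> 0
  row 9 [01001]: clauses=TFFF -> 0
  row 10 [01010]: clauses=TFFT -> 0
  row 11 [01011]: clauses=TFFF -> 0
  row 12 [01100]: clauses=FFFT -> 0
  row 13 [01101]: clauses=TFFF -> 0
  row 14 [01110]: clauses=TFFT -> 0
  row 15 [01111]: clauses=TFFF -> 0
  row 16 [10000]: clauses=TTTT -> 1
  row 17 [10001]: clauses=TTTF -> 0
  row 18 [10010]: clauses=TTTT -> 1
  row 19 [10011]: clauses=TTTF -> 0
  row 20 [10100]: clauses=TTTT -> 1
  row 21 [10101]: clauses=TTTF -> 0
  row 22 [10110]: clauses=TTTT -> 1
  row 23 [10111]: clauses=TTTF -> 0
  row 24 [11000]: clauses=TTTT -> 1
  row 25 [11001]: clauses=TTTF -> 0
  row 26 [11010]: clauses=TTTT -> 1
  row 27 [11011]: clauses=TTTF -> 0
  row 28 [11100]: clauses=TTTT -> 1
  row 29 [11101]: clauses=TTTF -> 0
  row 30 [11110]: clauses=TTTT -> 1
  row 31 [11111]: clauses=TTTF -> 0
Full result column, 8 rows per line (x1,x2 fixed per line; x3,x4,x5 runs 000..111 left to right):
  rows 0-7 [x1,x2=00]: 00000000  (ones: 0)
  rows 8-15 [x1,x2=01]: 00000000  (ones: 0)
  rows 16-23 [x1,x2=10]: 10101010  (ones: 4)
  rows 24-31 [x1,x2=11]: 10101010  (ones: 4)
Satisfying assignments = 0+0+4+4 = 8

8


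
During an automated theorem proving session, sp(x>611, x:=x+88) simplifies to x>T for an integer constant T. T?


Formula: sp(P, x:=E) = exists old_x. (x = E[old_x/x]) AND P[old_x/x] (old_x is the value of x before the assignment; eliminate old_x by solving x = E[old_x/x] for old_x)
Step 1: Precondition P: x>611, i.e. old_x > 611
Step 2: Assignment gives x = old_x + 88, so old_x = x - 88
Step 3: Substitute into P: x - 88 > 611
Step 4: Simplify: x > 611+88 = 699

699


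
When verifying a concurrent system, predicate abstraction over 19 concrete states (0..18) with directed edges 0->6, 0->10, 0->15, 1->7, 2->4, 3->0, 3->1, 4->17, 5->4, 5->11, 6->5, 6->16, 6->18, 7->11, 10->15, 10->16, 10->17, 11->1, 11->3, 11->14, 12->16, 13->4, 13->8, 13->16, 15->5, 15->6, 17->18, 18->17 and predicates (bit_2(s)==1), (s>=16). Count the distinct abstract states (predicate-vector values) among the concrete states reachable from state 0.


BFS from 0:
Concrete reachable: {0, 1, 3, 4, 5, 6, 7, 10, 11, 14, 15, 16, 17, 18}
Abstract via predicates (bit_2(s)==1), (s>=16):
  (0,0) <- {0, 1, 3, 10, 11}
  (0,1) <- {16, 17, 18}
  (1,0) <- {4, 5, 6, 7, 14, 15}
Distinct abstract states = 3

3


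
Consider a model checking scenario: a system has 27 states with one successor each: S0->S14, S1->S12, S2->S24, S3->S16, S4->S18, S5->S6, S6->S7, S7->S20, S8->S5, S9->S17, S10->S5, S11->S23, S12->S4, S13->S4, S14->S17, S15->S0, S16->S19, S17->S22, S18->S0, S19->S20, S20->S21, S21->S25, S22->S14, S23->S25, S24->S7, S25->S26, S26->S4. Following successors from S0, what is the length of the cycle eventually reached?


Trace from S0 until a state repeats:
  S0 -> S14 -> S17 -> S22 -> S14
S14 first seen at step 1, revisited at step 4.
Cycle length = 4 - 1 = 3

3


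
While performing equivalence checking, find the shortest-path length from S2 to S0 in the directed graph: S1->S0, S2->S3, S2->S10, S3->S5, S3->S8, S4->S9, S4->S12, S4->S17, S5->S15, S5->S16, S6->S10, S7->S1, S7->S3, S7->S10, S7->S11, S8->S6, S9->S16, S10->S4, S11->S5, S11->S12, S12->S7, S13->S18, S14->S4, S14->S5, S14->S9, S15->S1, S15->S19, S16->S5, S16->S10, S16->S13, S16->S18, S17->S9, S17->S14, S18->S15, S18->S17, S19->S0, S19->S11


BFS layer-by-layer from S2:
  dist 0: {S2}
  dist 1: {S3, S10}
  dist 2: {S4, S5, S8}
  dist 3: {S6, S9, S12, S15, S16, S17}
  dist 4: {S1, S7, S13, S14, S18, S19}
  dist 5: {S0, S11}
  -> S0 reached at distance 5
Shortest path length = 5

5


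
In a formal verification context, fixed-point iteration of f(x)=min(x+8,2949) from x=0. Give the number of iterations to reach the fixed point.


Step 1: x=0, cap=2949, increment=8
Step 2: x grows by 8 each step until capped at 2949; fixed point is x=2949
Step 3: iterations = ceil(2949/8) = 369

369


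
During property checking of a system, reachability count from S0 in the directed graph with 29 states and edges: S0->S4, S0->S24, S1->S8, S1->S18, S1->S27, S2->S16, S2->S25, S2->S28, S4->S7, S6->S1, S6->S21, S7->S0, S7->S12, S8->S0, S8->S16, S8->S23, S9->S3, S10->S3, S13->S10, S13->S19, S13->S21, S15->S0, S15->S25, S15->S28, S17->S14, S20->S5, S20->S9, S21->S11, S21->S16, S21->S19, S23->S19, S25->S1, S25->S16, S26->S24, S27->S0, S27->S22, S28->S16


BFS from S0:
  layer 0: {S0}
  layer 1: {S4, S24}
  layer 2: {S7}
  layer 3: {S12}
Reachable set: {S0, S4, S7, S12, S24}
Count = 5

5


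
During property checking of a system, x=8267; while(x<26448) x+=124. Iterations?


Step 1: x goes from 8267 toward 26448 by 124; the body runs while x<26448, so iterations = ceil((bound-start)/step)
Step 2: Distance=18181
Step 3: ceil(18181/124)=147

147


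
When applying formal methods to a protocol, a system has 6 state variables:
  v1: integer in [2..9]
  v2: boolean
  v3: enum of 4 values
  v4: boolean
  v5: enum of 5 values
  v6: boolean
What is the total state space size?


State space = product of domain sizes of all variables.
Domain sizes:
  v1 (integer in [2..9]): 8
  v2 (boolean): 2
  v3 (enum of 4 values): 4
  v4 (boolean): 2
  v5 (enum of 5 values): 5
  v6 (boolean): 2
Product = 8 * 2 * 4 * 2 * 5 * 2 = 1280

1280


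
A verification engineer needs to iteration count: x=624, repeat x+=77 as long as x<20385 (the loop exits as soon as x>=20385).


Step 1: x goes from 624 toward 20385 by 77; the body runs while x<20385, so iterations = ceil((bound-start)/step)
Step 2: Distance=19761
Step 3: ceil(19761/77)=257

257


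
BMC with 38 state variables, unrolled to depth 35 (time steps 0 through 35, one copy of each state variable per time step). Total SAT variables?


BMC unrolls to depth k, creating one copy of each state var for steps 0..k.
Step count = 35 + 1 = 36 (steps 0 through 35)
Vars per step = 38
Total = 38 * 36 = 1368

1368


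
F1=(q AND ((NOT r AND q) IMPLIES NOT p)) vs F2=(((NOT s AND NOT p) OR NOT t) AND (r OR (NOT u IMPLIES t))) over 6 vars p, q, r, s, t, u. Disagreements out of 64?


F1 = (q AND ((NOT r AND q) IMPLIES NOT p))
F2 = (((NOT s AND NOT p) OR NOT t) AND (r OR (NOT u IMPLIES t)))
Evaluate both on each of 64 rows (bits = p,q,r,s,t,u):
  row 0 [000000]: F1=0 F2=0 -> 0
  row 1 [000001]: F1=0 F2=1 (differ) -> 1
  row 2 [000010]: F1=0 F2=1 (differ) -> 1
  row 3 [000011]: F1=0 F2=1 (differ) -> 1
  row 4 [000100]: F1=0 F2=0 -> 0
  (every remaining row is evaluated the same way; all 64 results are listed next)
Full result column, 8 rows per line (p,q,r fixed per line; s,t,u runs 000..111 left to right):
  rows 0-7 [p,q,r=000]: 01110100  (ones: 4)
  rows 8-15 [p,q,r=001]: 11111100  (ones: 6)
  rows 16-23 [p,q,r=010]: 10001011  (ones: 4)
  rows 24-31 [p,q,r=011]: 00000011  (ones: 2)
  rows 32-39 [p,q,r=100]: 01000100  (ones: 2)
  rows 40-47 [p,q,r=101]: 11001100  (ones: 4)
  rows 48-55 [p,q,r=110]: 01000100  (ones: 2)
  rows 56-63 [p,q,r=111]: 00110011  (ones: 4)
Disagreements = 4+6+4+2+2+4+2+4 = 28

28


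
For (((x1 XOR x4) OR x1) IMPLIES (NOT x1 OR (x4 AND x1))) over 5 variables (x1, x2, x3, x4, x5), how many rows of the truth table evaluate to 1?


Formula: (((x1 XOR x4) OR x1) IMPLIES (NOT x1 OR (x4 AND x1))) over 5 vars (32 rows)
Evaluate each row (x1, x2, x3, x4, x5 as bits, MSB first):
  row 0 [00000]: (((0 XOR 0) OR 0) IMPLIES (NOT 0 OR (0 AND 0))) -> 1
  row 1 [00001]: (((0 XOR 0) OR 0) IMPLIES (NOT 0 OR (0 AND 0))) -> 1
  row 2 [00010]: (((0 XOR 1) OR 0) IMPLIES (NOT 0 OR (1 AND 0))) -> 1
  row 3 [00011]: (((0 XOR 1) OR 0) IMPLIES (NOT 0 OR (1 AND 0))) -> 1
  row 4 [00100]: (((0 XOR 0) OR 0) IMPLIES (NOT 0 OR (0 AND 0))) -> 1
  row 5 [00101]: (((0 XOR 0) OR 0) IMPLIES (NOT 0 OR (0 AND 0))) -> 1
  row 6 [00110]: (((0 XOR 1) OR 0) IMPLIES (NOT 0 OR (1 AND 0))) -> 1
  row 7 [00111]: (((0 XOR 1) OR 0) IMPLIES (NOT 0 OR (1 AND 0))) -> 1
  row 8 [01000]: (((0 XOR 0) OR 0) IMPLIES (NOT 0 OR (0 AND 0))) -> 1
  row 9 [01001]: (((0 XOR 0) OR 0) IMPLIES (NOT 0 OR (0 AND 0))) -> 1
  row 10 [01010]: (((0 XOR 1) OR 0) IMPLIES (NOT 0 OR (1 AND 0))) -> 1
  row 11 [01011]: (((0 XOR 1) OR 0) IMPLIES (NOT 0 OR (1 AND 0))) -> 1
  row 12 [01100]: (((0 XOR 0) OR 0) IMPLIES (NOT 0 OR (0 AND 0))) -> 1
  row 13 [01101]: (((0 XOR 0) OR 0) IMPLIES (NOT 0 OR (0 AND 0))) -> 1
  row 14 [01110]: (((0 XOR 1) OR 0) IMPLIES (NOT 0 OR (1 AND 0))) -> 1
  row 15 [01111]: (((0 XOR 1) OR 0) IMPLIES (NOT 0 OR (1 AND 0))) -> 1
  row 16 [10000]: (((1 XOR 0) OR 1) IMPLIES (NOT 1 OR (0 AND 1))) -> 0
  row 17 [10001]: (((1 XOR 0) OR 1) IMPLIES (NOT 1 OR (0 AND 1))) -> 0
  row 18 [10010]: (((1 XOR 1) OR 1) IMPLIES (NOT 1 OR (1 AND 1))) -> 1
  row 19 [10011]: (((1 XOR 1) OR 1) IMPLIES (NOT 1 OR (1 AND 1))) -> 1
  row 20 [10100]: (((1 XOR 0) OR 1) IMPLIES (NOT 1 OR (0 AND 1))) -> 0
  row 21 [10101]: (((1 XOR 0) OR 1) IMPLIES (NOT 1 OR (0 AND 1))) -> 0
  row 22 [10110]: (((1 XOR 1) OR 1) IMPLIES (NOT 1 OR (1 AND 1))) -> 1
  row 23 [10111]: (((1 XOR 1) OR 1) IMPLIES (NOT 1 OR (1 AND 1))) -> 1
  row 24 [11000]: (((1 XOR 0) OR 1) IMPLIES (NOT 1 OR (0 AND 1))) -> 0
  row 25 [11001]: (((1 XOR 0) OR 1) IMPLIES (NOT 1 OR (0 AND 1))) -> 0
  row 26 [11010]: (((1 XOR 1) OR 1) IMPLIES (NOT 1 OR (1 AND 1))) -> 1
  row 27 [11011]: (((1 XOR 1) OR 1) IMPLIES (NOT 1 OR (1 AND 1))) -> 1
  row 28 [11100]: (((1 XOR 0) OR 1) IMPLIES (NOT 1 OR (0 AND 1))) -> 0
  row 29 [11101]: (((1 XOR 0) OR 1) IMPLIES (NOT 1 OR (0 AND 1))) -> 0
  row 30 [11110]: (((1 XOR 1) OR 1) IMPLIES (NOT 1 OR (1 AND 1))) -> 1
  row 31 [11111]: (((1 XOR 1) OR 1) IMPLIES (NOT 1 OR (1 AND 1))) -> 1
Full result column, 8 rows per line (x1,x2 fixed per line; x3,x4,x5 runs 000..111 left to right):
  rows 0-7 [x1,x2=00]: 11111111  (ones: 8)
  rows 8-15 [x1,x2=01]: 11111111  (ones: 8)
  rows 16-23 [x1,x2=10]: 00110011  (ones: 4)
  rows 24-31 [x1,x2=11]: 00110011  (ones: 4)
Count of 1-rows = 8+8+4+4 = 24

24


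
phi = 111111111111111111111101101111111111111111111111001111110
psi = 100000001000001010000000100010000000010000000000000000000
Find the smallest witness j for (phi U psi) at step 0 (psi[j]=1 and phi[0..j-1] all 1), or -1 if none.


(phi U psi) at 0: need smallest j with psi[j]=1 and phi[i]=1 for all i in [0,j).
Scan from step 0:
  step 0: psi=1 and phi held for [0,0) -> witness found
Witness step = 0

0


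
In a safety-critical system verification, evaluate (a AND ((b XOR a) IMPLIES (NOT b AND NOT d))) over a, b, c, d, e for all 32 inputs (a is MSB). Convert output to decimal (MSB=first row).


Formula: (a AND ((b XOR a) IMPLIES (NOT b AND NOT d))) over a, b, c, d, e (32 rows)
Evaluate each row (bits = a,b,c,d,e, MSB first):
  row 0 [00000]: (0 AND ((0 XOR 0) IMPLIES (NOT 0 AND NOT 0))) -> 0
  row 1 [00001]: (0 AND ((0 XOR 0) IMPLIES (NOT 0 AND NOT 0))) -> 0
  row 2 [00010]: (0 AND ((0 XOR 0) IMPLIES (NOT 0 AND NOT 1))) -> 0
  row 3 [00011]: (0 AND ((0 XOR 0) IMPLIES (NOT 0 AND NOT 1))) -> 0
  row 4 [00100]: (0 AND ((0 XOR 0) IMPLIES (NOT 0 AND NOT 0))) -> 0
  row 5 [00101]: (0 AND ((0 XOR 0) IMPLIES (NOT 0 AND NOT 0))) -> 0
  row 6 [00110]: (0 AND ((0 XOR 0) IMPLIES (NOT 0 AND NOT 1))) -> 0
  row 7 [00111]: (0 AND ((0 XOR 0) IMPLIES (NOT 0 AND NOT 1))) -> 0
  row 8 [01000]: (0 AND ((1 XOR 0) IMPLIES (NOT 1 AND NOT 0))) -> 0
  row 9 [01001]: (0 AND ((1 XOR 0) IMPLIES (NOT 1 AND NOT 0))) -> 0
  row 10 [01010]: (0 AND ((1 XOR 0) IMPLIES (NOT 1 AND NOT 1))) -> 0
  row 11 [01011]: (0 AND ((1 XOR 0) IMPLIES (NOT 1 AND NOT 1))) -> 0
  row 12 [01100]: (0 AND ((1 XOR 0) IMPLIES (NOT 1 AND NOT 0))) -> 0
  row 13 [01101]: (0 AND ((1 XOR 0) IMPLIES (NOT 1 AND NOT 0))) -> 0
  row 14 [01110]: (0 AND ((1 XOR 0) IMPLIES (NOT 1 AND NOT 1))) -> 0
  row 15 [01111]: (0 AND ((1 XOR 0) IMPLIES (NOT 1 AND NOT 1))) -> 0
  row 16 [10000]: (1 AND ((0 XOR 1) IMPLIES (NOT 0 AND NOT 0))) -> 1
  row 17 [10001]: (1 AND ((0 XOR 1) IMPLIES (NOT 0 AND NOT 0))) -> 1
  row 18 [10010]: (1 AND ((0 XOR 1) IMPLIES (NOT 0 AND NOT 1))) -> 0
  row 19 [10011]: (1 AND ((0 XOR 1) IMPLIES (NOT 0 AND NOT 1))) -> 0
  row 20 [10100]: (1 AND ((0 XOR 1) IMPLIES (NOT 0 AND NOT 0))) -> 1
  row 21 [10101]: (1 AND ((0 XOR 1) IMPLIES (NOT 0 AND NOT 0))) -> 1
  row 22 [10110]: (1 AND ((0 XOR 1) IMPLIES (NOT 0 AND NOT 1))) -> 0
  row 23 [10111]: (1 AND ((0 XOR 1) IMPLIES (NOT 0 AND NOT 1))) -> 0
  row 24 [11000]: (1 AND ((1 XOR 1) IMPLIES (NOT 1 AND NOT 0))) -> 1
  row 25 [11001]: (1 AND ((1 XOR 1) IMPLIES (NOT 1 AND NOT 0))) -> 1
  row 26 [11010]: (1 AND ((1 XOR 1) IMPLIES (NOT 1 AND NOT 1))) -> 1
  row 27 [11011]: (1 AND ((1 XOR 1) IMPLIES (NOT 1 AND NOT 1))) -> 1
  row 28 [11100]: (1 AND ((1 XOR 1) IMPLIES (NOT 1 AND NOT 0))) -> 1
  row 29 [11101]: (1 AND ((1 XOR 1) IMPLIES (NOT 1 AND NOT 0))) -> 1
  row 30 [11110]: (1 AND ((1 XOR 1) IMPLIES (NOT 1 AND NOT 1))) -> 1
  row 31 [11111]: (1 AND ((1 XOR 1) IMPLIES (NOT 1 AND NOT 1))) -> 1
Full result column, 4 rows per line (a,b,c fixed per line; d,e runs 00..11 left to right):
  rows 0-3 [a,b,c=000]: 0000  = hex 0
  rows 4-7 [a,b,c=001]: 0000  = hex 0
  rows 8-11 [a,b,c=010]: 0000  = hex 0
  rows 12-15 [a,b,c=011]: 0000  = hex 0
  rows 16-19 [a,b,c=100]: 1100  = hex C
  rows 20-23 [a,b,c=101]: 1100  = hex C
  rows 24-27 [a,b,c=110]: 1111  = hex F
  rows 28-31 [a,b,c=111]: 1111  = hex F
Output column (row 0 .. row 31) = 00000000000000001100110011111111
Output column grouped in 4s = 0000 0000 0000 0000 1100 1100 1111 1111 = 0x0000CCFF
Convert to decimal digit by digit (value = value*16 + digit):
  0 -> 0
  0*16 + 0 = 0
  0*16 + 0 = 0
  0*16 + 0 = 0
  0*16 + 12 (C) = 12
  12*16 + 12 (C) = 204
  204*16 + 15 (F) = 3279
  3279*16 + 15 (F) = 52479
Decimal = 52479

52479


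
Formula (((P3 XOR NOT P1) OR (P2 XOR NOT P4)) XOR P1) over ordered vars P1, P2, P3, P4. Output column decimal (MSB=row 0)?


Formula: (((P3 XOR NOT P1) OR (P2 XOR NOT P4)) XOR P1) over P1, P2, P3, P4 (16 rows)
Evaluate each row (bits = P1,P2,P3,P4, MSB first):
  row 0 [0000]: (((0 XOR NOT 0) OR (0 XOR NOT 0)) XOR 0) -> 1
  row 1 [0001]: (((0 XOR NOT 0) OR (0 XOR NOT 1)) XOR 0) -> 1
  row 2 [0010]: (((1 XOR NOT 0) OR (0 XOR NOT 0)) XOR 0) -> 1
  row 3 [0011]: (((1 XOR NOT 0) OR (0 XOR NOT 1)) XOR 0) -> 0
  row 4 [0100]: (((0 XOR NOT 0) OR (1 XOR NOT 0)) XOR 0) -> 1
  row 5 [0101]: (((0 XOR NOT 0) OR (1 XOR NOT 1)) XOR 0) -> 1
  row 6 [0110]: (((1 XOR NOT 0) OR (1 XOR NOT 0)) XOR 0) -> 0
  row 7 [0111]: (((1 XOR NOT 0) OR (1 XOR NOT 1)) XOR 0) -> 1
  row 8 [1000]: (((0 XOR NOT 1) OR (0 XOR NOT 0)) XOR 1) -> 0
  row 9 [1001]: (((0 XOR NOT 1) OR (0 XOR NOT 1)) XOR 1) -> 1
  row 10 [1010]: (((1 XOR NOT 1) OR (0 XOR NOT 0)) XOR 1) -> 0
  row 11 [1011]: (((1 XOR NOT 1) OR (0 XOR NOT 1)) XOR 1) -> 0
  row 12 [1100]: (((0 XOR NOT 1) OR (1 XOR NOT 0)) XOR 1) -> 1
  row 13 [1101]: (((0 XOR NOT 1) OR (1 XOR NOT 1)) XOR 1) -> 0
  row 14 [1110]: (((1 XOR NOT 1) OR (1 XOR NOT 0)) XOR 1) -> 0
  row 15 [1111]: (((1 XOR NOT 1) OR (1 XOR NOT 1)) XOR 1) -> 0
Full result column, 4 rows per line (P1,P2 fixed per line; P3,P4 runs 00..11 left to right):
  rows 0-3 [P1,P2=00]: 1110  = hex E
  rows 4-7 [P1,P2=01]: 1101  = hex D
  rows 8-11 [P1,P2=10]: 0100  = hex 4
  rows 12-15 [P1,P2=11]: 1000  = hex 8
Output column (row 0 .. row 15) = 1110110101001000
Output column grouped in 4s = 1110 1101 0100 1000 = 0xED48
Convert to decimal digit by digit (value = value*16 + digit):
  E -> 14
  14*16 + 13 (D) = 237
  237*16 + 4 = 3796
  3796*16 + 8 = 60744
Decimal = 60744

60744


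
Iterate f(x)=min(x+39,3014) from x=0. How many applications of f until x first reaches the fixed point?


Step 1: x=0, cap=3014, increment=39
Step 2: x grows by 39 each step until capped at 3014; fixed point is x=3014
Step 3: iterations = ceil(3014/39) = 78

78


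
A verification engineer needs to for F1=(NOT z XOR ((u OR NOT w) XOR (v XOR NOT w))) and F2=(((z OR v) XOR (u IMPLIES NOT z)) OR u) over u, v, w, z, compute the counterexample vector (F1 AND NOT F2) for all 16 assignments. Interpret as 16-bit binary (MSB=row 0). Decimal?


F1 = (NOT z XOR ((u OR NOT w) XOR (v XOR NOT w)))
F2 = (((z OR v) XOR (u IMPLIES NOT z)) OR u)
Counterexample to F1=>F2 is where F1=1 and F2=0.
Evaluate each row (bits = u,v,w,z, MSB first):
  row 0 [0000]: F1=1 F2=1 -> F1&~F2 -> 0
  row 1 [0001]: F1=0 F2=0 -> F1&~F2 -> 0
  row 2 [0010]: F1=1 F2=1 -> F1&~F2 -> 0
  row 3 [0011]: F1=0 F2=0 -> F1&~F2 -> 0
  row 4 [0100]: F1=0 F2=0 -> F1&~F2 -> 0
  row 5 [0101]: F1=1 F2=0 -> F1&~F2 -> 1
  row 6 [0110]: F1=0 F2=0 -> F1&~F2 -> 0
  row 7 [0111]: F1=1 F2=0 -> F1&~F2 -> 1
  row 8 [1000]: F1=1 F2=1 -> F1&~F2 -> 0
  row 9 [1001]: F1=0 F2=1 -> F1&~F2 -> 0
  row 10 [1010]: F1=0 F2=1 -> F1&~F2 -> 0
  row 11 [1011]: F1=1 F2=1 -> F1&~F2 -> 0
  row 12 [1100]: F1=0 F2=1 -> F1&~F2 -> 0
  row 13 [1101]: F1=1 F2=1 -> F1&~F2 -> 0
  row 14 [1110]: F1=1 F2=1 -> F1&~F2 -> 0
  row 15 [1111]: F1=0 F2=1 -> F1&~F2 -> 0
Full result column, 4 rows per line (u,v fixed per line; w,z runs 00..11 left to right):
  rows 0-3 [u,v=00]: 0000  = hex 0
  rows 4-7 [u,v=01]: 0101  = hex 5
  rows 8-11 [u,v=10]: 0000  = hex 0
  rows 12-15 [u,v=11]: 0000  = hex 0
Counterexample vector (row 0 .. row 15) = 0000010100000000
Output column grouped in 4s = 0000 0101 0000 0000 = 0x0500
Convert to decimal digit by digit (value = value*16 + digit):
  0 -> 0
  0*16 + 5 = 5
  5*16 + 0 = 80
  80*16 + 0 = 1280
Decimal = 1280

1280


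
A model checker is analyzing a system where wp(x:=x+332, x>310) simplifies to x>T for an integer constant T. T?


Formula: wp(x:=E, P) = P[E/x] (substitute E for x in postcondition)
Step 1: Postcondition: x>310
Step 2: Substitute x+332 for x: x+332>310
Step 3: Solve for x: x > 310-332 = -22

-22


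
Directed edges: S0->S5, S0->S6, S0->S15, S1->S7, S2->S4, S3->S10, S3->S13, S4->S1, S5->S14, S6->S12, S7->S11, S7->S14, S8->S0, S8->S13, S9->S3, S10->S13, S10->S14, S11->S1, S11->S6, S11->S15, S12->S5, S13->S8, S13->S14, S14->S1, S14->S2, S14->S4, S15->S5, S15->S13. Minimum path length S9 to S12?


BFS layer-by-layer from S9:
  dist 0: {S9}
  dist 1: {S3}
  dist 2: {S10, S13}
  dist 3: {S8, S14}
  dist 4: {S0, S1, S2, S4}
  dist 5: {S5, S6, S7, S15}
  dist 6: {S11, S12}
  -> S12 reached at distance 6
Shortest path length = 6

6


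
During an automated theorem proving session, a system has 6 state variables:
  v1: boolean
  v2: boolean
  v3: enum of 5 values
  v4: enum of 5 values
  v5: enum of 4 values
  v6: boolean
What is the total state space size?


State space = product of domain sizes of all variables.
Domain sizes:
  v1 (boolean): 2
  v2 (boolean): 2
  v3 (enum of 5 values): 5
  v4 (enum of 5 values): 5
  v5 (enum of 4 values): 4
  v6 (boolean): 2
Product = 2 * 2 * 5 * 5 * 4 * 2 = 800

800


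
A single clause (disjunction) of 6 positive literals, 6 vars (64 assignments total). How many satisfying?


Step 1: Total=2^6=64
Step 2: Unsat when all 6 false: 2^0=1
Step 3: Sat=64-1=63

63


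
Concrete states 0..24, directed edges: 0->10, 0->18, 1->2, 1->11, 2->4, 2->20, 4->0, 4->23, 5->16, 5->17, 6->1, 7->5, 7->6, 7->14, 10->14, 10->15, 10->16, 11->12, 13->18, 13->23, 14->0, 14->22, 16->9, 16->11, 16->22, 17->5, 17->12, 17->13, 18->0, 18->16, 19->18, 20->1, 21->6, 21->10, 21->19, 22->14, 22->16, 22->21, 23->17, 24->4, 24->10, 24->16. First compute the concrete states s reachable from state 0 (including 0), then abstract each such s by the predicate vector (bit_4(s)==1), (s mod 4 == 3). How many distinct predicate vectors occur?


BFS from 0:
Concrete reachable: {0, 1, 2, 4, 5, 6, 9, 10, 11, 12, 13, 14, 15, 16, 17, 18, 19, 20, 21, 22, 23}
Abstract via predicates (bit_4(s)==1), (s mod 4 == 3):
  (0,0) <- {0, 1, 2, 4, 5, 6, 9, 10, 12, 13, 14}
  (0,1) <- {11, 15}
  (1,0) <- {16, 17, 18, 20, 21, 22}
  (1,1) <- {19, 23}
Distinct abstract states = 4

4


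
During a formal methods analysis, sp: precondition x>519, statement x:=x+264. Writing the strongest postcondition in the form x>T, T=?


Formula: sp(P, x:=E) = exists old_x. (x = E[old_x/x]) AND P[old_x/x] (old_x is the value of x before the assignment; eliminate old_x by solving x = E[old_x/x] for old_x)
Step 1: Precondition P: x>519, i.e. old_x > 519
Step 2: Assignment gives x = old_x + 264, so old_x = x - 264
Step 3: Substitute into P: x - 264 > 519
Step 4: Simplify: x > 519+264 = 783

783


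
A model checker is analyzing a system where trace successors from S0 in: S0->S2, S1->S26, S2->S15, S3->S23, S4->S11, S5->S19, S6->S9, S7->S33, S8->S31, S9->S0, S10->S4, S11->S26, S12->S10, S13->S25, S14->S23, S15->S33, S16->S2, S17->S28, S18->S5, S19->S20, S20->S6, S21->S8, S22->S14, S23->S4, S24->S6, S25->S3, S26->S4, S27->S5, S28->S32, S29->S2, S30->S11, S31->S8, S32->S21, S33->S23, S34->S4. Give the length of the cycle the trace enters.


Trace from S0 until a state repeats:
  S0 -> S2 -> S15 -> S33 -> S23 -> S4 -> S11 -> S26 -> S4
S4 first seen at step 5, revisited at step 8.
Cycle length = 8 - 5 = 3

3


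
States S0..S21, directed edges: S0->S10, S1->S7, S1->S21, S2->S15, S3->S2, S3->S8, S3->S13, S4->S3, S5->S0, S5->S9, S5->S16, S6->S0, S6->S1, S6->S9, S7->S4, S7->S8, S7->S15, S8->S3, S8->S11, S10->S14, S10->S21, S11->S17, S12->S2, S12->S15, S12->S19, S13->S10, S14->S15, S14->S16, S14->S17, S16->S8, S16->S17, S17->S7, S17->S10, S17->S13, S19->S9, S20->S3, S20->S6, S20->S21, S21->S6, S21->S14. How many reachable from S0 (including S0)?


BFS from S0:
  layer 0: {S0}
  layer 1: {S10}
  layer 2: {S14, S21}
  layer 3: {S6, S15, S16, S17}
  layer 4: {S1, S7, S8, S9, S13}
  layer 5: {S3, S4, S11}
  layer 6: {S2}
Reachable set: {S0, S1, S2, S3, S4, S6, S7, S8, S9, S10, S11, S13, S14, S15, S16, S17, S21}
Count = 17

17
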